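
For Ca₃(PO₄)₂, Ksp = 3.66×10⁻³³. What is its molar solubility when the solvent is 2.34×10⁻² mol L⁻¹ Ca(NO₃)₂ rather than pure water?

8.45×10⁻¹⁵ M

Ca₃(PO₄)₂(s) ⇌ 3 Ca²⁺(aq) + 2 PO₄³⁻(aq)
Ca²⁺ is already present at 2.34×10⁻² mol L⁻¹. If s mol/L of Ca₃(PO₄)₂ dissolves, [PO₄³⁻] = 2s while [Ca²⁺] ≈ 2.34×10⁻² mol L⁻¹.
Ksp = [Ca²⁺]^3[PO₄³⁻]^2 = (2.34×10⁻²)^3(2s)^2
(2s)^2 = 3.66×10⁻³³ / (2.34×10⁻²)^3 = 2.86×10⁻²⁸
s = 8.45×10⁻¹⁵ mol L⁻¹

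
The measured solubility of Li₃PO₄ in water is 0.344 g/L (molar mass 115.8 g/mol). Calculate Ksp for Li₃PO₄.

s = (0.344 g L⁻¹)/(115.8 g mol⁻¹) = 2.9706×10⁻³ M
Li₃PO₄(s) ⇌ 3 Li⁺(aq) + PO₄³⁻(aq)
If s mol/L of Li₃PO₄ dissolves, [Li⁺] = 3s and [PO₄³⁻] = s.
Ksp = [Li⁺]^3[PO₄³⁻] = (3s)^3 · s = 27s^4
Ksp = 27 × (2.9706×10⁻³)^4 = 2.10×10⁻⁹

Ksp = 2.10×10⁻⁹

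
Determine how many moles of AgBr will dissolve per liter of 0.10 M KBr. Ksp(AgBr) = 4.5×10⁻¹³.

4.5×10⁻¹² M

AgBr(s) ⇌ Ag⁺(aq) + Br⁻(aq)
Br⁻ is already present at 0.10 M. If s mol/L of AgBr dissolves, [Ag⁺] = s while [Br⁻] ≈ 0.10 M.
Ksp = [Ag⁺][Br⁻] = s(0.10)
s = 4.5×10⁻¹³ / (0.10) = 4.5×10⁻¹²
s = 4.5×10⁻¹² M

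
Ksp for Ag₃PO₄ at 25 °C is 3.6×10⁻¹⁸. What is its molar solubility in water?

Ag₃PO₄(s) ⇌ 3 Ag⁺(aq) + PO₄³⁻(aq)
For each mole of Ag₃PO₄ that dissolves per liter, [Ag⁺] = 3s and [PO₄³⁻] = s; let s denote this solubility.
Ksp = [Ag⁺]^3[PO₄³⁻] = (3s)^3 · s = 27s^4
27s^4 = 3.6×10⁻¹⁸  ⇒  s^4 = 1.3×10⁻¹⁹
s = (1.3×10⁻¹⁹)^(1/4) = 1.9×10⁻⁵ M

1.9×10⁻⁵ M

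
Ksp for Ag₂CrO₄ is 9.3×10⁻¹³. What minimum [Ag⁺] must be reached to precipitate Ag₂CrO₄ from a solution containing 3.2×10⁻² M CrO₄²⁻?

Precipitation begins when Q = Ksp.
Ag₂CrO₄(s) ⇌ 2 Ag⁺(aq) + CrO₄²⁻(aq)
Ksp = [Ag⁺]^2[CrO₄²⁻] = [Ag⁺]^2(3.2×10⁻²)
[Ag⁺]^2 = 9.3×10⁻¹³ / (3.2×10⁻²) = 2.9×10⁻¹¹
[Ag⁺] = 5.4×10⁻⁶ M

5.4×10⁻⁶ M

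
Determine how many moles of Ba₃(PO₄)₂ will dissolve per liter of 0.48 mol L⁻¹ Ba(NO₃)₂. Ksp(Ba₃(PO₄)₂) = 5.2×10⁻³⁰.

Ba₃(PO₄)₂(s) ⇌ 3 Ba²⁺(aq) + 2 PO₄³⁻(aq)
Ba²⁺ is already present at 0.48 mol L⁻¹. If s mol/L of Ba₃(PO₄)₂ dissolves, [PO₄³⁻] = 2s while [Ba²⁺] ≈ 0.48 mol L⁻¹.
Ksp = [Ba²⁺]^3[PO₄³⁻]^2 = (0.48)^3(2s)^2
(2s)^2 = 5.2×10⁻³⁰ / (0.48)^3 = 4.7×10⁻²⁹
s = 3.4×10⁻¹⁵ mol L⁻¹

3.4×10⁻¹⁵ M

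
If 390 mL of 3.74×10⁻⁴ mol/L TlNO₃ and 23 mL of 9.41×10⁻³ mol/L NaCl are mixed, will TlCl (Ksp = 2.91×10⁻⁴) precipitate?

Total volume after mixing = 390 + 23 = 413 mL.
[Tl⁺] = (3.74×10⁻⁴)(390)/413 = 3.53×10⁻⁴ mol/L
[Cl⁻] = (9.41×10⁻³)(23)/413 = 5.24×10⁻⁴ mol/L
Q = [Tl⁺][Cl⁻] = 1.85×10⁻⁷
Q = 1.85×10⁻⁷ < Ksp = 2.91×10⁻⁴, so the solution is unsaturated and no precipitate forms.

No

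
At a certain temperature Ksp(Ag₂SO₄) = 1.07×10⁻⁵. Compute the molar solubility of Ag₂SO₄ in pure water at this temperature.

1.39×10⁻² M

Ag₂SO₄(s) ⇌ 2 Ag⁺(aq) + SO₄²⁻(aq)
For each mole of Ag₂SO₄ that dissolves per liter, [Ag⁺] = 2s and [SO₄²⁻] = s; let s denote this solubility.
Ksp = [Ag⁺]^2[SO₄²⁻] = (2s)^2 · s = 4s^3
4s^3 = 1.07×10⁻⁵  ⇒  s^3 = 2.68×10⁻⁶
s = (2.68×10⁻⁶)^(1/3) = 1.39×10⁻² M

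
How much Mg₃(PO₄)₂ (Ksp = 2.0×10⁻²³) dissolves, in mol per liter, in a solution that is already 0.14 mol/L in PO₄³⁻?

Mg₃(PO₄)₂(s) ⇌ 3 Mg²⁺(aq) + 2 PO₄³⁻(aq)
With PO₄³⁻ already at 0.14 mol/L and s small, take [PO₄³⁻] ≈ 0.14 mol/L and [Mg²⁺] = 3s.
Ksp = [Mg²⁺]^3[PO₄³⁻]^2 = (3s)^3(0.14)^2
(3s)^3 = 2.0×10⁻²³ / (0.14)^2 = 1.0×10⁻²¹
s = 3.4×10⁻⁸ mol/L

3.4×10⁻⁸ M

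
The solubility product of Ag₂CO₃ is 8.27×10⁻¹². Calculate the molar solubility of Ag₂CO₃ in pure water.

Ag₂CO₃(s) ⇌ 2 Ag⁺(aq) + CO₃²⁻(aq)
Let s be the molar solubility. Then [Ag⁺] = 2s and [CO₃²⁻] = s.
Ksp = [Ag⁺]^2[CO₃²⁻] = (2s)^2 · s = 4s^3
4s^3 = 8.27×10⁻¹²  ⇒  s^3 = 2.07×10⁻¹²
s = (2.07×10⁻¹²)^(1/3) = 1.27×10⁻⁴ M

1.27×10⁻⁴ M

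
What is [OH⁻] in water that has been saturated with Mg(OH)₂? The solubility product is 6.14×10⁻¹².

Mg(OH)₂(s) ⇌ Mg²⁺(aq) + 2 OH⁻(aq)
With molar solubility s: [Mg²⁺] = s, [OH⁻] = 2s.
Ksp = [Mg²⁺][OH⁻]^2 = s · (2s)^2 = 4s^3 = 6.14×10⁻¹²
s = 1.15×10⁻⁴ mol L⁻¹
[OH⁻] = 2s = 2.31×10⁻⁴ mol L⁻¹

2.31×10⁻⁴ M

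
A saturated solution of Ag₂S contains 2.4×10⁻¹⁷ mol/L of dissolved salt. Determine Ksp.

Ksp = 5.5×10⁻⁵⁰

Ag₂S(s) ⇌ 2 Ag⁺(aq) + S²⁻(aq)
Call the molar solubility s, so that [Ag⁺] = 2s and [S²⁻] = s.
Ksp = [Ag⁺]^2[S²⁻] = (2s)^2 · s = 4s^3
Ksp = 4 × (2.4×10⁻¹⁷)^3 = 5.5×10⁻⁵⁰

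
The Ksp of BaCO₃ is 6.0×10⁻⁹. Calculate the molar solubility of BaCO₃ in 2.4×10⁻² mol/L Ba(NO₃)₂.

2.5×10⁻⁷ M

BaCO₃(s) ⇌ Ba²⁺(aq) + CO₃²⁻(aq)
Let s be the solubility of BaCO₃ here. The common ion gives [Ba²⁺] ≈ 2.4×10⁻² mol/L, and [CO₃²⁻] = s.
Ksp = [Ba²⁺][CO₃²⁻] = (2.4×10⁻²)s
s = 6.0×10⁻⁹ / (2.4×10⁻²) = 2.5×10⁻⁷
s = 2.5×10⁻⁷ mol/L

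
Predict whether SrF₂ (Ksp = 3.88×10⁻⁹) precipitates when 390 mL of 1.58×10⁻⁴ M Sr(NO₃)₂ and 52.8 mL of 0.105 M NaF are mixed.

After mixing, V = 390 mL + 52.8 mL = 442.8 mL.
[Sr²⁺] = (1.58×10⁻⁴)(390)/442.8 = 1.39×10⁻⁴ M
[F⁻] = (0.105)(52.8)/442.8 = 1.25×10⁻² M
Q = [Sr²⁺][F⁻]^2 = 2.18×10⁻⁸
Since Q (2.18×10⁻⁸) exceeds Ksp (3.88×10⁻⁹), SrF₂ will precipitate.

Yes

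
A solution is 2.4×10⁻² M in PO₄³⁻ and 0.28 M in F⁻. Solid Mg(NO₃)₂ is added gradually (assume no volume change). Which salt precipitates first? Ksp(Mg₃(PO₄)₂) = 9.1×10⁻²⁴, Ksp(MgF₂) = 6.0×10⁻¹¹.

MgF₂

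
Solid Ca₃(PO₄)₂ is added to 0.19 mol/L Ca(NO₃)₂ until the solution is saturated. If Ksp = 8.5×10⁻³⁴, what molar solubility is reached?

1.8×10⁻¹⁶ M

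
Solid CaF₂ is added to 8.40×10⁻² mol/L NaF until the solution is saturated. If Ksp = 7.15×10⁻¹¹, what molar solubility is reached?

1.01×10⁻⁸ M

CaF₂(s) ⇌ Ca²⁺(aq) + 2 F⁻(aq)
F⁻ is already present at 8.40×10⁻² mol/L. If s mol/L of CaF₂ dissolves, [Ca²⁺] = s while [F⁻] ≈ 8.40×10⁻² mol/L.
Ksp = [Ca²⁺][F⁻]^2 = s(8.40×10⁻²)^2
s = 7.15×10⁻¹¹ / (8.40×10⁻²)^2 = 1.01×10⁻⁸
s = 1.01×10⁻⁸ mol/L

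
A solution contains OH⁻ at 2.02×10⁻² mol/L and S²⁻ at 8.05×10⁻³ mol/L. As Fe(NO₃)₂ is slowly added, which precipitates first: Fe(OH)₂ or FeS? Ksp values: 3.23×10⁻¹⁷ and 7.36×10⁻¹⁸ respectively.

Precipitation begins when Q = Ksp.
For Fe(OH)₂: [Fe²⁺] = (Ksp/[OH⁻]^2) = 7.92×10⁻¹⁴ mol/L
For FeS: [Fe²⁺] = (Ksp/[S²⁻]) = 9.14×10⁻¹⁶ mol/L
The smaller threshold [Fe²⁺] is reached first, so FeS precipitates first.

FeS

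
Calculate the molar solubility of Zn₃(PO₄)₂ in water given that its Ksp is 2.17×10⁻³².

1.82×10⁻⁷ M

Zn₃(PO₄)₂(s) ⇌ 3 Zn²⁺(aq) + 2 PO₄³⁻(aq)
Let s be the molar solubility. Then [Zn²⁺] = 3s and [PO₄³⁻] = 2s.
Ksp = [Zn²⁺]^3[PO₄³⁻]^2 = (3s)^3 · (2s)^2 = 108s^5
108s^5 = 2.17×10⁻³²  ⇒  s^5 = 2.01×10⁻³⁴
s = (2.01×10⁻³⁴)^(1/5) = 1.82×10⁻⁷ M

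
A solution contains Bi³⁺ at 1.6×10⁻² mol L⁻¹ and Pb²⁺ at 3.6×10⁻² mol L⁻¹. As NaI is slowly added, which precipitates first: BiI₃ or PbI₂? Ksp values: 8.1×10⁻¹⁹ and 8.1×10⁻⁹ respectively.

BiI₃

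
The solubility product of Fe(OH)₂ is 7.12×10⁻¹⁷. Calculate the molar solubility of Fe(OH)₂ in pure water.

Fe(OH)₂(s) ⇌ Fe²⁺(aq) + 2 OH⁻(aq)
If s mol/L of Fe(OH)₂ dissolves, [Fe²⁺] = s and [OH⁻] = 2s.
Ksp = [Fe²⁺][OH⁻]^2 = s · (2s)^2 = 4s^3
4s^3 = 7.12×10⁻¹⁷  ⇒  s^3 = 1.78×10⁻¹⁷
s = (1.78×10⁻¹⁷)^(1/3) = 2.61×10⁻⁶ mol/L

2.61×10⁻⁶ M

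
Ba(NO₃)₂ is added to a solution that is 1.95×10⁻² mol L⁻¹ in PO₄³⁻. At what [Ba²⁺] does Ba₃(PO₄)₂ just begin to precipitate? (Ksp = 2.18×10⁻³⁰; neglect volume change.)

Each salt precipitates once Q = Ksp for that salt.
Ba₃(PO₄)₂(s) ⇌ 3 Ba²⁺(aq) + 2 PO₄³⁻(aq)
Ksp = [Ba²⁺]^3[PO₄³⁻]^2 = [Ba²⁺]^3(1.95×10⁻²)^2
[Ba²⁺]^3 = 2.18×10⁻³⁰ / (1.95×10⁻²)^2 = 5.73×10⁻²⁷
[Ba²⁺] = 1.79×10⁻⁹ mol L⁻¹

1.79×10⁻⁹ M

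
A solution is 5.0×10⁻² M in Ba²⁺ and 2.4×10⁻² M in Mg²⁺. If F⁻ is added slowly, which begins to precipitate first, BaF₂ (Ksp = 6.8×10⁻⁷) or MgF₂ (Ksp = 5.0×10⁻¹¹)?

MgF₂

The threshold for precipitation is Q = Ksp.
For BaF₂: [F⁻] = (Ksp/[Ba²⁺])^(1/2) = 3.7×10⁻³ M
For MgF₂: [F⁻] = (Ksp/[Mg²⁺])^(1/2) = 4.6×10⁻⁵ M
MgF₂ requires the lower [F⁻], so it precipitates first.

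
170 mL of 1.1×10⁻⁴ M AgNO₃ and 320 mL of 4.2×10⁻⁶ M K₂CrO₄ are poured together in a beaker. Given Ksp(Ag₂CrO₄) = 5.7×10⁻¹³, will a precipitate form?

The combined volume is 490 mL.
[Ag⁺] = (1.1×10⁻⁴)(170)/490 = 3.8×10⁻⁵ M
[CrO₄²⁻] = (4.2×10⁻⁶)(320)/490 = 2.7×10⁻⁶ M
Q = [Ag⁺]^2[CrO₄²⁻] = 4.0×10⁻¹⁵
Q < Ksp (4.0×10⁻¹⁵ vs 5.7×10⁻¹³); the solution remains unsaturated and no precipitate forms.

No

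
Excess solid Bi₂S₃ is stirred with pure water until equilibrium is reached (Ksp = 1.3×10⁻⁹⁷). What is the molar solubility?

Bi₂S₃(s) ⇌ 2 Bi³⁺(aq) + 3 S²⁻(aq)
For each mole of Bi₂S₃ that dissolves per liter, [Bi³⁺] = 2s and [S²⁻] = 3s; let s denote this solubility.
Ksp = [Bi³⁺]^2[S²⁻]^3 = (2s)^2 · (3s)^3 = 108s^5
108s^5 = 1.3×10⁻⁹⁷  ⇒  s^5 = 1.2×10⁻⁹⁹
s = (1.2×10⁻⁹⁹)^(1/5) = 1.6×10⁻²⁰ mol/L

1.6×10⁻²⁰ M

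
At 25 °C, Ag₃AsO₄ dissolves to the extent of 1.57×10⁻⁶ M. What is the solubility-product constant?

Ag₃AsO₄(s) ⇌ 3 Ag⁺(aq) + AsO₄³⁻(aq)
For each mole of Ag₃AsO₄ that dissolves per liter, [Ag⁺] = 3s and [AsO₄³⁻] = s; let s denote this solubility.
Ksp = [Ag⁺]^3[AsO₄³⁻] = (3s)^3 · s = 27s^4
Ksp = 27 × (1.57×10⁻⁶)^4 = 1.64×10⁻²²

Ksp = 1.64×10⁻²²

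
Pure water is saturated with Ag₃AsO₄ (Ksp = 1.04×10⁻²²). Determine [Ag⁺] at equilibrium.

4.20×10⁻⁶ M

Ag₃AsO₄(s) ⇌ 3 Ag⁺(aq) + AsO₄³⁻(aq)
For each mole of Ag₃AsO₄ that dissolves per liter, [Ag⁺] = 3s and [AsO₄³⁻] = s; let s denote this solubility.
Ksp = [Ag⁺]^3[AsO₄³⁻] = (3s)^3 · s = 27s^4 = 1.04×10⁻²²
s = 1.40×10⁻⁶ mol L⁻¹
[Ag⁺] = 3s = 4.20×10⁻⁶ mol L⁻¹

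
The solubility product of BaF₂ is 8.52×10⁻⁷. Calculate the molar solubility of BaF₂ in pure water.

BaF₂(s) ⇌ Ba²⁺(aq) + 2 F⁻(aq)
For each mole of BaF₂ that dissolves per liter, [Ba²⁺] = s and [F⁻] = 2s; let s denote this solubility.
Ksp = [Ba²⁺][F⁻]^2 = s · (2s)^2 = 4s^3
4s^3 = 8.52×10⁻⁷  ⇒  s^3 = 2.13×10⁻⁷
s = 5.97×10⁻³ M

5.97×10⁻³ M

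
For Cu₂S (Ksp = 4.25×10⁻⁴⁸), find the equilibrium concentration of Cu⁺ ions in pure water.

Cu₂S(s) ⇌ 2 Cu⁺(aq) + S²⁻(aq)
For each mole of Cu₂S that dissolves per liter, [Cu⁺] = 2s and [S²⁻] = s; let s denote this solubility.
Ksp = [Cu⁺]^2[S²⁻] = (2s)^2 · s = 4s^3 = 4.25×10⁻⁴⁸
s = 1.02×10⁻¹⁶ mol L⁻¹
[Cu⁺] = 2s = 2.04×10⁻¹⁶ mol L⁻¹

2.04×10⁻¹⁶ M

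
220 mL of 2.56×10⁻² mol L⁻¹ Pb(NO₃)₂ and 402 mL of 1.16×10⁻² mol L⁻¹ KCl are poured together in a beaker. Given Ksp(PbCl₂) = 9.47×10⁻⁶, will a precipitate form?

Total volume after mixing = 220 + 402 = 622 mL.
[Pb²⁺] = (2.56×10⁻²)(220)/622 = 9.05×10⁻³ mol L⁻¹
[Cl⁻] = (1.16×10⁻²)(402)/622 = 7.50×10⁻³ mol L⁻¹
Q = [Pb²⁺][Cl⁻]^2 = 5.09×10⁻⁷
Q = 5.09×10⁻⁷ < Ksp = 9.47×10⁻⁶, so the solution is unsaturated and no precipitate forms.

No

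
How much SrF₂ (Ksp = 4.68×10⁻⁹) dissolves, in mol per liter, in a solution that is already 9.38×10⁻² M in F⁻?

SrF₂(s) ⇌ Sr²⁺(aq) + 2 F⁻(aq)
Let s be the solubility of SrF₂ here. The common ion gives [F⁻] ≈ 9.38×10⁻² M, and [Sr²⁺] = s.
Ksp = [Sr²⁺][F⁻]^2 = s(9.38×10⁻²)^2
s = 4.68×10⁻⁹ / (9.38×10⁻²)^2 = 5.32×10⁻⁷
s = 5.32×10⁻⁷ M

5.32×10⁻⁷ M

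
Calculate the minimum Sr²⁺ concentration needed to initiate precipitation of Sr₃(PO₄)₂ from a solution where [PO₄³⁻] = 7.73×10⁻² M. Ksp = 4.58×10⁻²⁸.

Precipitation begins when Q = Ksp.
Sr₃(PO₄)₂(s) ⇌ 3 Sr²⁺(aq) + 2 PO₄³⁻(aq)
Ksp = [Sr²⁺]^3[PO₄³⁻]^2 = [Sr²⁺]^3(7.73×10⁻²)^2
[Sr²⁺]^3 = 4.58×10⁻²⁸ / (7.73×10⁻²)^2 = 7.66×10⁻²⁶
[Sr²⁺] = 4.25×10⁻⁹ M

4.25×10⁻⁹ M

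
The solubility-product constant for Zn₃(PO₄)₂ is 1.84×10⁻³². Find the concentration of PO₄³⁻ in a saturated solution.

3.53×10⁻⁷ M

Zn₃(PO₄)₂(s) ⇌ 3 Zn²⁺(aq) + 2 PO₄³⁻(aq)
With molar solubility s: [Zn²⁺] = 3s, [PO₄³⁻] = 2s.
Ksp = [Zn²⁺]^3[PO₄³⁻]^2 = (3s)^3 · (2s)^2 = 108s^5 = 1.84×10⁻³²
s = 1.76×10⁻⁷ mol L⁻¹
[PO₄³⁻] = 2s = 3.53×10⁻⁷ mol L⁻¹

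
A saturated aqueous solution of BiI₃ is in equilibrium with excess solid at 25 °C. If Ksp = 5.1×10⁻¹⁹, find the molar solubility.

BiI₃(s) ⇌ Bi³⁺(aq) + 3 I⁻(aq)
Let s be the molar solubility. Then [Bi³⁺] = s and [I⁻] = 3s.
Ksp = [Bi³⁺][I⁻]^3 = s · (3s)^3 = 27s^4
27s^4 = 5.1×10⁻¹⁹  ⇒  s^4 = 1.9×10⁻²⁰
Taking the 4th root, s = 1.2×10⁻⁵ mol L⁻¹.

1.2×10⁻⁵ M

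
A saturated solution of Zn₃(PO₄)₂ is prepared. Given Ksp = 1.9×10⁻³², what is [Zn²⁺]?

Zn₃(PO₄)₂(s) ⇌ 3 Zn²⁺(aq) + 2 PO₄³⁻(aq)
Let s be the molar solubility. Then [Zn²⁺] = 3s and [PO₄³⁻] = 2s.
Ksp = [Zn²⁺]^3[PO₄³⁻]^2 = (3s)^3 · (2s)^2 = 108s^5 = 1.9×10⁻³²
s = 1.8×10⁻⁷ M
[Zn²⁺] = 3s = 5.3×10⁻⁷ M

5.3×10⁻⁷ M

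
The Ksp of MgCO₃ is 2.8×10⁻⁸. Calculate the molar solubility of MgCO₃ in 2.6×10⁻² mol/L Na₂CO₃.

1.1×10⁻⁶ M

MgCO₃(s) ⇌ Mg²⁺(aq) + CO₃²⁻(aq)
Let s be the solubility of MgCO₃ here. The common ion gives [CO₃²⁻] ≈ 2.6×10⁻² mol/L, and [Mg²⁺] = s.
Ksp = [Mg²⁺][CO₃²⁻] = s(2.6×10⁻²)
s = 2.8×10⁻⁸ / (2.6×10⁻²) = 1.1×10⁻⁶
s = 1.1×10⁻⁶ mol/L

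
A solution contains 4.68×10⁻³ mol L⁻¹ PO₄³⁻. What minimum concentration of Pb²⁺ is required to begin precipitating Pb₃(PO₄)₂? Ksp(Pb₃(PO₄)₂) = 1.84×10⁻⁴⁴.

A salt starts to precipitate once the ion product Q reaches its Ksp.
Pb₃(PO₄)₂(s) ⇌ 3 Pb²⁺(aq) + 2 PO₄³⁻(aq)
Ksp = [Pb²⁺]^3[PO₄³⁻]^2 = [Pb²⁺]^3(4.68×10⁻³)^2
[Pb²⁺]^3 = 1.84×10⁻⁴⁴ / (4.68×10⁻³)^2 = 8.40×10⁻⁴⁰
[Pb²⁺] = 9.44×10⁻¹⁴ mol L⁻¹

9.44×10⁻¹⁴ M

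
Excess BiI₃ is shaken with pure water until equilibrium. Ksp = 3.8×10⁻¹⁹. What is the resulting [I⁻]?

BiI₃(s) ⇌ Bi³⁺(aq) + 3 I⁻(aq)
If s mol/L of BiI₃ dissolves, [Bi³⁺] = s and [I⁻] = 3s.
Ksp = [Bi³⁺][I⁻]^3 = s · (3s)^3 = 27s^4 = 3.8×10⁻¹⁹
s = 1.1×10⁻⁵ mol/L
[I⁻] = 3s = 3.3×10⁻⁵ mol/L

3.3×10⁻⁵ M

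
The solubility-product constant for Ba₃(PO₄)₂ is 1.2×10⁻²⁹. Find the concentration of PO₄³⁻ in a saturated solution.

1.3×10⁻⁶ M

Ba₃(PO₄)₂(s) ⇌ 3 Ba²⁺(aq) + 2 PO₄³⁻(aq)
With molar solubility s: [Ba²⁺] = 3s, [PO₄³⁻] = 2s.
Ksp = [Ba²⁺]^3[PO₄³⁻]^2 = (3s)^3 · (2s)^2 = 108s^5 = 1.2×10⁻²⁹
s = 6.4×10⁻⁷ M
[PO₄³⁻] = 2s = 1.3×10⁻⁶ M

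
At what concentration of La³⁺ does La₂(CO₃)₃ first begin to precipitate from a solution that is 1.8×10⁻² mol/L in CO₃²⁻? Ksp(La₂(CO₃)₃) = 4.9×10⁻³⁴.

9.2×10⁻¹⁵ M

A salt starts to precipitate once the ion product Q reaches its Ksp.
La₂(CO₃)₃(s) ⇌ 2 La³⁺(aq) + 3 CO₃²⁻(aq)
Ksp = [La³⁺]^2[CO₃²⁻]^3 = [La³⁺]^2(1.8×10⁻²)^3
[La³⁺]^2 = 4.9×10⁻³⁴ / (1.8×10⁻²)^3 = 8.4×10⁻²⁹
[La³⁺] = 9.2×10⁻¹⁵ mol/L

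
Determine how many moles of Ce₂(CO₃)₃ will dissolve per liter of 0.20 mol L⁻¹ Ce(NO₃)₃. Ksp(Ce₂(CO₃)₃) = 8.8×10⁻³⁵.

4.3×10⁻¹² M

Ce₂(CO₃)₃(s) ⇌ 2 Ce³⁺(aq) + 3 CO₃²⁻(aq)
Let s be the solubility of Ce₂(CO₃)₃ here. The common ion gives [Ce³⁺] ≈ 0.20 mol L⁻¹, and [CO₃²⁻] = 3s.
Ksp = [Ce³⁺]^2[CO₃²⁻]^3 = (0.20)^2(3s)^3
(3s)^3 = 8.8×10⁻³⁵ / (0.20)^2 = 2.2×10⁻³³
s = 4.3×10⁻¹² mol L⁻¹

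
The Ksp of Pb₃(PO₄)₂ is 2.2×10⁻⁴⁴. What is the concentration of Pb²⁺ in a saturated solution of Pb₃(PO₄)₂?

Pb₃(PO₄)₂(s) ⇌ 3 Pb²⁺(aq) + 2 PO₄³⁻(aq)
For each mole of Pb₃(PO₄)₂ that dissolves per liter, [Pb²⁺] = 3s and [PO₄³⁻] = 2s; let s denote this solubility.
Ksp = [Pb²⁺]^3[PO₄³⁻]^2 = (3s)^3 · (2s)^2 = 108s^5 = 2.2×10⁻⁴⁴
s = 7.3×10⁻¹⁰ M
[Pb²⁺] = 3s = 2.2×10⁻⁹ M

2.2×10⁻⁹ M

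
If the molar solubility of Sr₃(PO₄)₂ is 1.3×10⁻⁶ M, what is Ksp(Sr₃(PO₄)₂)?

Sr₃(PO₄)₂(s) ⇌ 3 Sr²⁺(aq) + 2 PO₄³⁻(aq)
If s mol/L of Sr₃(PO₄)₂ dissolves, [Sr²⁺] = 3s and [PO₄³⁻] = 2s.
Ksp = [Sr²⁺]^3[PO₄³⁻]^2 = (3s)^3 · (2s)^2 = 108s^5
Ksp = 108 × (1.3×10⁻⁶)^5 = 4.0×10⁻²⁸

Ksp = 4.0×10⁻²⁸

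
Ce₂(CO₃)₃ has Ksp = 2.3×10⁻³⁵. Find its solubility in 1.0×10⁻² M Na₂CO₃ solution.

Ce₂(CO₃)₃(s) ⇌ 2 Ce³⁺(aq) + 3 CO₃²⁻(aq)
CO₃²⁻ is already present at 1.0×10⁻² M. If s mol/L of Ce₂(CO₃)₃ dissolves, [Ce³⁺] = 2s while [CO₃²⁻] ≈ 1.0×10⁻² M.
Ksp = [Ce³⁺]^2[CO₃²⁻]^3 = (2s)^2(1.0×10⁻²)^3
(2s)^2 = 2.3×10⁻³⁵ / (1.0×10⁻²)^3 = 2.3×10⁻²⁹
s = 2.4×10⁻¹⁵ M

2.4×10⁻¹⁵ M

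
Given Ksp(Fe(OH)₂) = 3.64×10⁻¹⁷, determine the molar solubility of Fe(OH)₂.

Fe(OH)₂(s) ⇌ Fe²⁺(aq) + 2 OH⁻(aq)
If s mol/L of Fe(OH)₂ dissolves, [Fe²⁺] = s and [OH⁻] = 2s.
Ksp = [Fe²⁺][OH⁻]^2 = s · (2s)^2 = 4s^3
4s^3 = 3.64×10⁻¹⁷  ⇒  s^3 = 9.10×10⁻¹⁸
s = (9.10×10⁻¹⁸)^(1/3) = 2.09×10⁻⁶ mol L⁻¹

2.09×10⁻⁶ M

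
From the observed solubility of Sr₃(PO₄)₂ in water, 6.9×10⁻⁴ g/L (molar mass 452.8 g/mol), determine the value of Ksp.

Molar solubility s = (6.9×10⁻⁴ g/L) / (452.8 g/mol) = 1.524×10⁻⁶ mol/L
Sr₃(PO₄)₂(s) ⇌ 3 Sr²⁺(aq) + 2 PO₄³⁻(aq)
Call the molar solubility s, so that [Sr²⁺] = 3s and [PO₄³⁻] = 2s.
Ksp = [Sr²⁺]^3[PO₄³⁻]^2 = (3s)^3 · (2s)^2 = 108s^5
Ksp = 108 × (1.524×10⁻⁶)^5 = 8.9×10⁻²⁸

Ksp = 8.9×10⁻²⁸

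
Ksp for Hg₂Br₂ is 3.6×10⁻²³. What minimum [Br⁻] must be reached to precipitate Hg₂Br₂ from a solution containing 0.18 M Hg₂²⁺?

A salt starts to precipitate once the ion product Q reaches its Ksp.
Hg₂Br₂(s) ⇌ Hg₂²⁺(aq) + 2 Br⁻(aq)
Ksp = [Hg₂²⁺][Br⁻]^2 = [Br⁻]^2(0.18)
[Br⁻]^2 = 3.6×10⁻²³ / (0.18) = 2.0×10⁻²²
[Br⁻] = 1.4×10⁻¹¹ M

1.4×10⁻¹¹ M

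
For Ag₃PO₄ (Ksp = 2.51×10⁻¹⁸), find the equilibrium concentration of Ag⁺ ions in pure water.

5.24×10⁻⁵ M

Ag₃PO₄(s) ⇌ 3 Ag⁺(aq) + PO₄³⁻(aq)
Call the molar solubility s, so that [Ag⁺] = 3s and [PO₄³⁻] = s.
Ksp = [Ag⁺]^3[PO₄³⁻] = (3s)^3 · s = 27s^4 = 2.51×10⁻¹⁸
s = 1.75×10⁻⁵ mol/L
[Ag⁺] = 3s = 5.24×10⁻⁵ mol/L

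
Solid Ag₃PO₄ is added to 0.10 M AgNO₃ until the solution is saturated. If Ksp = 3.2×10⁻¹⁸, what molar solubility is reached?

Ag₃PO₄(s) ⇌ 3 Ag⁺(aq) + PO₄³⁻(aq)
Ag⁺ is already present at 0.10 M. If s mol/L of Ag₃PO₄ dissolves, [PO₄³⁻] = s while [Ag⁺] ≈ 0.10 M.
Ksp = [Ag⁺]^3[PO₄³⁻] = (0.10)^3s
s = 3.2×10⁻¹⁸ / (0.10)^3 = 3.2×10⁻¹⁵
s = 3.2×10⁻¹⁵ M

3.2×10⁻¹⁵ M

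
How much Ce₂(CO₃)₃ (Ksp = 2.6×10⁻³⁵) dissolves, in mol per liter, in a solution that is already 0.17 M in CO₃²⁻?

Ce₂(CO₃)₃(s) ⇌ 2 Ce³⁺(aq) + 3 CO₃²⁻(aq)
With CO₃²⁻ already at 0.17 M and s small, take [CO₃²⁻] ≈ 0.17 M and [Ce³⁺] = 2s.
Ksp = [Ce³⁺]^2[CO₃²⁻]^3 = (2s)^2(0.17)^3
(2s)^2 = 2.6×10⁻³⁵ / (0.17)^3 = 5.3×10⁻³³
s = 3.6×10⁻¹⁷ M

3.6×10⁻¹⁷ M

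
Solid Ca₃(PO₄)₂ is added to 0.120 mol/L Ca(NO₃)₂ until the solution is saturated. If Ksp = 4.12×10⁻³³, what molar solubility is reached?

7.72×10⁻¹⁶ M

Ca₃(PO₄)₂(s) ⇌ 3 Ca²⁺(aq) + 2 PO₄³⁻(aq)
With Ca²⁺ already at 0.120 mol/L and s small, take [Ca²⁺] ≈ 0.120 mol/L and [PO₄³⁻] = 2s.
Ksp = [Ca²⁺]^3[PO₄³⁻]^2 = (0.120)^3(2s)^2
(2s)^2 = 4.12×10⁻³³ / (0.120)^3 = 2.38×10⁻³⁰
s = 7.72×10⁻¹⁶ mol/L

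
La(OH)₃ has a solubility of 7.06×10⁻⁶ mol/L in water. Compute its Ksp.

La(OH)₃(s) ⇌ La³⁺(aq) + 3 OH⁻(aq)
For each mole of La(OH)₃ that dissolves per liter, [La³⁺] = s and [OH⁻] = 3s; let s denote this solubility.
Ksp = [La³⁺][OH⁻]^3 = s · (3s)^3 = 27s^4
Ksp = 27 × (7.06×10⁻⁶)^4 = 6.71×10⁻²⁰

Ksp = 6.71×10⁻²⁰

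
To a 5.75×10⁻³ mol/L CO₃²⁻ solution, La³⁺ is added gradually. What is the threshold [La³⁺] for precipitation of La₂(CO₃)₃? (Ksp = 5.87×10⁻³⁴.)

5.56×10⁻¹⁴ M

The threshold for precipitation is Q = Ksp.
La₂(CO₃)₃(s) ⇌ 2 La³⁺(aq) + 3 CO₃²⁻(aq)
Ksp = [La³⁺]^2[CO₃²⁻]^3 = [La³⁺]^2(5.75×10⁻³)^3
[La³⁺]^2 = 5.87×10⁻³⁴ / (5.75×10⁻³)^3 = 3.09×10⁻²⁷
[La³⁺] = 5.56×10⁻¹⁴ mol/L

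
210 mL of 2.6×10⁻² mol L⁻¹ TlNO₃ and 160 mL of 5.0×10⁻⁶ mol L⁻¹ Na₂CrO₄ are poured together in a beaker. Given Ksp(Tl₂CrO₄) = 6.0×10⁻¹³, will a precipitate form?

The combined volume is 370 mL.
[Tl⁺] = (2.6×10⁻²)(210)/370 = 1.5×10⁻² mol L⁻¹
[CrO₄²⁻] = (5.0×10⁻⁶)(160)/370 = 2.2×10⁻⁶ mol L⁻¹
Q = [Tl⁺]^2[CrO₄²⁻] = 4.7×10⁻¹⁰
Since Q (4.7×10⁻¹⁰) exceeds Ksp (6.0×10⁻¹³), Tl₂CrO₄ will precipitate.

Yes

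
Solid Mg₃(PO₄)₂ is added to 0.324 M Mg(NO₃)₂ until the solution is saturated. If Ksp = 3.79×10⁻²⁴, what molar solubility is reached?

5.28×10⁻¹² M

Mg₃(PO₄)₂(s) ⇌ 3 Mg²⁺(aq) + 2 PO₄³⁻(aq)
Mg²⁺ is already present at 0.324 M. If s mol/L of Mg₃(PO₄)₂ dissolves, [PO₄³⁻] = 2s while [Mg²⁺] ≈ 0.324 M.
Ksp = [Mg²⁺]^3[PO₄³⁻]^2 = (0.324)^3(2s)^2
(2s)^2 = 3.79×10⁻²⁴ / (0.324)^3 = 1.11×10⁻²²
s = 5.28×10⁻¹² M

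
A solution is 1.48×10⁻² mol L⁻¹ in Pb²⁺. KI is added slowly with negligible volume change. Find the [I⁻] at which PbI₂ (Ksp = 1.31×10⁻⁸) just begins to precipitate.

Precipitation begins when Q = Ksp.
PbI₂(s) ⇌ Pb²⁺(aq) + 2 I⁻(aq)
Ksp = [Pb²⁺][I⁻]^2 = [I⁻]^2(1.48×10⁻²)
[I⁻]^2 = 1.31×10⁻⁸ / (1.48×10⁻²) = 8.85×10⁻⁷
[I⁻] = 9.41×10⁻⁴ mol L⁻¹

9.41×10⁻⁴ M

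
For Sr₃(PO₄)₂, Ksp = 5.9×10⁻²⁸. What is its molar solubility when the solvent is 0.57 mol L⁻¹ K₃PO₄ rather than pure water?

4.1×10⁻¹⁰ M

Sr₃(PO₄)₂(s) ⇌ 3 Sr²⁺(aq) + 2 PO₄³⁻(aq)
The solution already contains PO₄³⁻ at 0.57 mol L⁻¹. Let s be the molar solubility of Sr₃(PO₄)₂.
[PO₄³⁻] ≈ 0.57 mol L⁻¹ (common ion dominates); [Sr²⁺] = 3s.
Ksp = [Sr²⁺]^3[PO₄³⁻]^2 = (3s)^3(0.57)^2
(3s)^3 = 5.9×10⁻²⁸ / (0.57)^2 = 1.8×10⁻²⁷
s = 4.1×10⁻¹⁰ mol L⁻¹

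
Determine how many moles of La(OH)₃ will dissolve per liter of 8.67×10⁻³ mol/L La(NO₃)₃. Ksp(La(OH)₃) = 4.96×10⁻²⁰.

5.96×10⁻⁷ M

La(OH)₃(s) ⇌ La³⁺(aq) + 3 OH⁻(aq)
Let s be the solubility of La(OH)₃ here. The common ion gives [La³⁺] ≈ 8.67×10⁻³ mol/L, and [OH⁻] = 3s.
Ksp = [La³⁺][OH⁻]^3 = (8.67×10⁻³)(3s)^3
(3s)^3 = 4.96×10⁻²⁰ / (8.67×10⁻³) = 5.72×10⁻¹⁸
s = 5.96×10⁻⁷ mol/L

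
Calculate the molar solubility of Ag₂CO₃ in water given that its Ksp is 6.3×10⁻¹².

1.2×10⁻⁴ M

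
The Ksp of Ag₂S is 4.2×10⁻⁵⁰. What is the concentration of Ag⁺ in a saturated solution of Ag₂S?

4.4×10⁻¹⁷ M

Ag₂S(s) ⇌ 2 Ag⁺(aq) + S²⁻(aq)
If s mol/L of Ag₂S dissolves, [Ag⁺] = 2s and [S²⁻] = s.
Ksp = [Ag⁺]^2[S²⁻] = (2s)^2 · s = 4s^3 = 4.2×10⁻⁵⁰
s = 2.2×10⁻¹⁷ M
[Ag⁺] = 2s = 4.4×10⁻¹⁷ M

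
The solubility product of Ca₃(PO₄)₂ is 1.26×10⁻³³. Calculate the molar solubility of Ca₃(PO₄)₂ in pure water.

1.03×10⁻⁷ M

Ca₃(PO₄)₂(s) ⇌ 3 Ca²⁺(aq) + 2 PO₄³⁻(aq)
Let s be the molar solubility. Then [Ca²⁺] = 3s and [PO₄³⁻] = 2s.
Ksp = [Ca²⁺]^3[PO₄³⁻]^2 = (3s)^3 · (2s)^2 = 108s^5
108s^5 = 1.26×10⁻³³  ⇒  s^5 = 1.17×10⁻³⁵
Taking the 5th root, s = 1.03×10⁻⁷ M.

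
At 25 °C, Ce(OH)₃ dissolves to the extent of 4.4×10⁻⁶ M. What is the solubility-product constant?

Ksp = 1.0×10⁻²⁰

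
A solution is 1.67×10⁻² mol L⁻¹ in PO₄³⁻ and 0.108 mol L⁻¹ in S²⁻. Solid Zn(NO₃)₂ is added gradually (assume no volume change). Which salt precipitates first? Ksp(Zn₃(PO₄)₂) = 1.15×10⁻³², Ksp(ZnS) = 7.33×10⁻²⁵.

Precipitation begins when Q = Ksp.
For Zn₃(PO₄)₂: [Zn²⁺] = (Ksp/[PO₄³⁻]^2)^(1/3) = 3.45×10⁻¹⁰ mol L⁻¹
For ZnS: [Zn²⁺] = (Ksp/[S²⁻]) = 6.79×10⁻²⁴ mol L⁻¹
The smaller threshold [Zn²⁺] is reached first, so ZnS precipitates first.

ZnS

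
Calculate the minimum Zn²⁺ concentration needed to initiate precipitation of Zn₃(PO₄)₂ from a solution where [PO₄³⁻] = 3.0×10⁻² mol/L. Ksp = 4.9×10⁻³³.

1.8×10⁻¹⁰ M

Precipitation begins when Q = Ksp.
Zn₃(PO₄)₂(s) ⇌ 3 Zn²⁺(aq) + 2 PO₄³⁻(aq)
Ksp = [Zn²⁺]^3[PO₄³⁻]^2 = [Zn²⁺]^3(3.0×10⁻²)^2
[Zn²⁺]^3 = 4.9×10⁻³³ / (3.0×10⁻²)^2 = 5.4×10⁻³⁰
[Zn²⁺] = 1.8×10⁻¹⁰ mol/L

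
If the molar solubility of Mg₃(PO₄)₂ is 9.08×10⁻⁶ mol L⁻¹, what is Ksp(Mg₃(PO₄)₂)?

Mg₃(PO₄)₂(s) ⇌ 3 Mg²⁺(aq) + 2 PO₄³⁻(aq)
If s mol/L of Mg₃(PO₄)₂ dissolves, [Mg²⁺] = 3s and [PO₄³⁻] = 2s.
Ksp = [Mg²⁺]^3[PO₄³⁻]^2 = (3s)^3 · (2s)^2 = 108s^5
Ksp = 108 × (9.08×10⁻⁶)^5 = 6.67×10⁻²⁴

Ksp = 6.67×10⁻²⁴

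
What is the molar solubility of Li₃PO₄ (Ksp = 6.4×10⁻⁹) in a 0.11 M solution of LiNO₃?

Li₃PO₄(s) ⇌ 3 Li⁺(aq) + PO₄³⁻(aq)
Let s be the solubility of Li₃PO₄ here. The common ion gives [Li⁺] ≈ 0.11 M, and [PO₄³⁻] = s.
Ksp = [Li⁺]^3[PO₄³⁻] = (0.11)^3s
s = 6.4×10⁻⁹ / (0.11)^3 = 4.8×10⁻⁶
s = 4.8×10⁻⁶ M

4.8×10⁻⁶ M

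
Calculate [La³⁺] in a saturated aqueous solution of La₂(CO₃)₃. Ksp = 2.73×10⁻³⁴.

1.52×10⁻⁷ M

La₂(CO₃)₃(s) ⇌ 2 La³⁺(aq) + 3 CO₃²⁻(aq)
With molar solubility s: [La³⁺] = 2s, [CO₃²⁻] = 3s.
Ksp = [La³⁺]^2[CO₃²⁻]^3 = (2s)^2 · (3s)^3 = 108s^5 = 2.73×10⁻³⁴
s = 7.60×10⁻⁸ mol/L
[La³⁺] = 2s = 1.52×10⁻⁷ mol/L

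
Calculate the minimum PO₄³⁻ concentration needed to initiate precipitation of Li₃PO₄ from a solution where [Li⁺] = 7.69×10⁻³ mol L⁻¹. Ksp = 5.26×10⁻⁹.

1.16×10⁻² M

The threshold for precipitation is Q = Ksp.
Li₃PO₄(s) ⇌ 3 Li⁺(aq) + PO₄³⁻(aq)
Ksp = [Li⁺]^3[PO₄³⁻] = [PO₄³⁻](7.69×10⁻³)^3
[PO₄³⁻] = 5.26×10⁻⁹ / (7.69×10⁻³)^3 = 1.16×10⁻²
[PO₄³⁻] = 1.16×10⁻² mol L⁻¹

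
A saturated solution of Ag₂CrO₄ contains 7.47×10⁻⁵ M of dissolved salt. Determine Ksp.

Ksp = 1.67×10⁻¹²

Ag₂CrO₄(s) ⇌ 2 Ag⁺(aq) + CrO₄²⁻(aq)
If s mol/L of Ag₂CrO₄ dissolves, [Ag⁺] = 2s and [CrO₄²⁻] = s.
Ksp = [Ag⁺]^2[CrO₄²⁻] = (2s)^2 · s = 4s^3
Ksp = 4 × (7.47×10⁻⁵)^3 = 1.67×10⁻¹²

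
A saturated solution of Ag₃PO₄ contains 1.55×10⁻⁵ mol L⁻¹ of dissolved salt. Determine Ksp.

Ag₃PO₄(s) ⇌ 3 Ag⁺(aq) + PO₄³⁻(aq)
If s mol/L of Ag₃PO₄ dissolves, [Ag⁺] = 3s and [PO₄³⁻] = s.
Ksp = [Ag⁺]^3[PO₄³⁻] = (3s)^3 · s = 27s^4
Ksp = 27 × (1.55×10⁻⁵)^4 = 1.56×10⁻¹⁸

Ksp = 1.56×10⁻¹⁸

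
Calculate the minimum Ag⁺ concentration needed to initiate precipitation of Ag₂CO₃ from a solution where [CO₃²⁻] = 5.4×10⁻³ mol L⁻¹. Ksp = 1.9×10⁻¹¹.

Each salt precipitates once Q = Ksp for that salt.
Ag₂CO₃(s) ⇌ 2 Ag⁺(aq) + CO₃²⁻(aq)
Ksp = [Ag⁺]^2[CO₃²⁻] = [Ag⁺]^2(5.4×10⁻³)
[Ag⁺]^2 = 1.9×10⁻¹¹ / (5.4×10⁻³) = 3.5×10⁻⁹
[Ag⁺] = 5.9×10⁻⁵ mol L⁻¹

5.9×10⁻⁵ M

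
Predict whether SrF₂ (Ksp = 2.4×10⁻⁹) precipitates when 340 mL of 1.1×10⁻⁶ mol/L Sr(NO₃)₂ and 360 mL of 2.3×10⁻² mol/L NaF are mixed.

Total volume after mixing = 340 + 360 = 700 mL.
[Sr²⁺] = (1.1×10⁻⁶)(340)/700 = 5.3×10⁻⁷ mol/L
[F⁻] = (2.3×10⁻²)(360)/700 = 1.2×10⁻² mol/L
Q = [Sr²⁺][F⁻]^2 = 7.5×10⁻¹¹
Since Q (7.5×10⁻¹¹) is less than Ksp (2.4×10⁻⁹), no SrF₂ precipitates.

No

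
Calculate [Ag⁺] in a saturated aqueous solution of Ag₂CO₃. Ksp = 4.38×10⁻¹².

2.06×10⁻⁴ M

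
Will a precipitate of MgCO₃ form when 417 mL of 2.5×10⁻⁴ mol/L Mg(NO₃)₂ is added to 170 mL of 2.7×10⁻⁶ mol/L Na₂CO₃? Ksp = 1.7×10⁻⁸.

No

Total volume after mixing = 417 + 170 = 587 mL.
[Mg²⁺] = (2.5×10⁻⁴)(417)/587 = 1.8×10⁻⁴ mol/L
[CO₃²⁻] = (2.7×10⁻⁶)(170)/587 = 7.8×10⁻⁷ mol/L
Q = [Mg²⁺][CO₃²⁻] = 1.4×10⁻¹⁰
Since Q (1.4×10⁻¹⁰) is less than Ksp (1.7×10⁻⁸), no MgCO₃ precipitates.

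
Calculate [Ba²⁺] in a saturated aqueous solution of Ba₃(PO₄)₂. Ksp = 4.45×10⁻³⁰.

Ba₃(PO₄)₂(s) ⇌ 3 Ba²⁺(aq) + 2 PO₄³⁻(aq)
Call the molar solubility s, so that [Ba²⁺] = 3s and [PO₄³⁻] = 2s.
Ksp = [Ba²⁺]^3[PO₄³⁻]^2 = (3s)^3 · (2s)^2 = 108s^5 = 4.45×10⁻³⁰
s = 5.28×10⁻⁷ mol/L
[Ba²⁺] = 3s = 1.59×10⁻⁶ mol/L

1.59×10⁻⁶ M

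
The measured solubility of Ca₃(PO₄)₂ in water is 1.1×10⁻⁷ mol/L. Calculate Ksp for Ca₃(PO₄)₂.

Ksp = 1.7×10⁻³³

Ca₃(PO₄)₂(s) ⇌ 3 Ca²⁺(aq) + 2 PO₄³⁻(aq)
Call the molar solubility s, so that [Ca²⁺] = 3s and [PO₄³⁻] = 2s.
Ksp = [Ca²⁺]^3[PO₄³⁻]^2 = (3s)^3 · (2s)^2 = 108s^5
Ksp = 108 × (1.1×10⁻⁷)^5 = 1.7×10⁻³³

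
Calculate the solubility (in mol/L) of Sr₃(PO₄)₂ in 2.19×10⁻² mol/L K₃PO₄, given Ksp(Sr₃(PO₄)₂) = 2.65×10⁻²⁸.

2.74×10⁻⁹ M

Sr₃(PO₄)₂(s) ⇌ 3 Sr²⁺(aq) + 2 PO₄³⁻(aq)
PO₄³⁻ is already present at 2.19×10⁻² mol/L. If s mol/L of Sr₃(PO₄)₂ dissolves, [Sr²⁺] = 3s while [PO₄³⁻] ≈ 2.19×10⁻² mol/L.
Ksp = [Sr²⁺]^3[PO₄³⁻]^2 = (3s)^3(2.19×10⁻²)^2
(3s)^3 = 2.65×10⁻²⁸ / (2.19×10⁻²)^2 = 5.53×10⁻²⁵
s = 2.74×10⁻⁹ mol/L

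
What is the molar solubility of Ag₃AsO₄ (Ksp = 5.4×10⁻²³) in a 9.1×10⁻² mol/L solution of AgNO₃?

7.2×10⁻²⁰ M

Ag₃AsO₄(s) ⇌ 3 Ag⁺(aq) + AsO₄³⁻(aq)
The solution already contains Ag⁺ at 9.1×10⁻² mol/L. Let s be the molar solubility of Ag₃AsO₄.
[Ag⁺] ≈ 9.1×10⁻² mol/L (common ion dominates); [AsO₄³⁻] = s.
Ksp = [Ag⁺]^3[AsO₄³⁻] = (9.1×10⁻²)^3s
s = 5.4×10⁻²³ / (9.1×10⁻²)^3 = 7.2×10⁻²⁰
s = 7.2×10⁻²⁰ mol/L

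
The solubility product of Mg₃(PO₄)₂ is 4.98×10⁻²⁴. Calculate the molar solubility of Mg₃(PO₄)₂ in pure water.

8.57×10⁻⁶ M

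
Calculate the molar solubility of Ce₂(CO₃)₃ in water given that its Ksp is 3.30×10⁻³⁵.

4.98×10⁻⁸ M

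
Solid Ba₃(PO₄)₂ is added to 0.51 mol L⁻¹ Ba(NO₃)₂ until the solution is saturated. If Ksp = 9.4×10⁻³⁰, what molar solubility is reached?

Ba₃(PO₄)₂(s) ⇌ 3 Ba²⁺(aq) + 2 PO₄³⁻(aq)
Let s be the solubility of Ba₃(PO₄)₂ here. The common ion gives [Ba²⁺] ≈ 0.51 mol L⁻¹, and [PO₄³⁻] = 2s.
Ksp = [Ba²⁺]^3[PO₄³⁻]^2 = (0.51)^3(2s)^2
(2s)^2 = 9.4×10⁻³⁰ / (0.51)^3 = 7.1×10⁻²⁹
s = 4.2×10⁻¹⁵ mol L⁻¹

4.2×10⁻¹⁵ M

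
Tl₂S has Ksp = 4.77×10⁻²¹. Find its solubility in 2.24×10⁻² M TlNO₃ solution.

9.51×10⁻¹⁸ M

Tl₂S(s) ⇌ 2 Tl⁺(aq) + S²⁻(aq)
Let s be the solubility of Tl₂S here. The common ion gives [Tl⁺] ≈ 2.24×10⁻² M, and [S²⁻] = s.
Ksp = [Tl⁺]^2[S²⁻] = (2.24×10⁻²)^2s
s = 4.77×10⁻²¹ / (2.24×10⁻²)^2 = 9.51×10⁻¹⁸
s = 9.51×10⁻¹⁸ M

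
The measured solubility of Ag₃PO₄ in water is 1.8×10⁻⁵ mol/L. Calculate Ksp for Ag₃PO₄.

Ag₃PO₄(s) ⇌ 3 Ag⁺(aq) + PO₄³⁻(aq)
If s mol/L of Ag₃PO₄ dissolves, [Ag⁺] = 3s and [PO₄³⁻] = s.
Ksp = [Ag⁺]^3[PO₄³⁻] = (3s)^3 · s = 27s^4
Ksp = 27 × (1.8×10⁻⁵)^4 = 2.8×10⁻¹⁸

Ksp = 2.8×10⁻¹⁸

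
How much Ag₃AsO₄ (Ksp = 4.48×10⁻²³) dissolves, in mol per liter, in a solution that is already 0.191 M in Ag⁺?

6.43×10⁻²¹ M

Ag₃AsO₄(s) ⇌ 3 Ag⁺(aq) + AsO₄³⁻(aq)
Let s be the solubility of Ag₃AsO₄ here. The common ion gives [Ag⁺] ≈ 0.191 M, and [AsO₄³⁻] = s.
Ksp = [Ag⁺]^3[AsO₄³⁻] = (0.191)^3s
s = 4.48×10⁻²³ / (0.191)^3 = 6.43×10⁻²¹
s = 6.43×10⁻²¹ M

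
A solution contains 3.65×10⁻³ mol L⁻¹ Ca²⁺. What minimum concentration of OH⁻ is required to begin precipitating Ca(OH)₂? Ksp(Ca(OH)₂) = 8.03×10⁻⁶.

Each salt precipitates once Q = Ksp for that salt.
Ca(OH)₂(s) ⇌ Ca²⁺(aq) + 2 OH⁻(aq)
Ksp = [Ca²⁺][OH⁻]^2 = [OH⁻]^2(3.65×10⁻³)
[OH⁻]^2 = 8.03×10⁻⁶ / (3.65×10⁻³) = 2.20×10⁻³
[OH⁻] = 4.69×10⁻² mol L⁻¹

4.69×10⁻² M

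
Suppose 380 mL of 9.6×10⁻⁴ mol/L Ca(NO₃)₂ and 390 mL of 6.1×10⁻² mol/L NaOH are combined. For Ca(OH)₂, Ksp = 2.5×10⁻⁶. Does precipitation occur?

No

The combined volume is 770 mL.
[Ca²⁺] = (9.6×10⁻⁴)(380)/770 = 4.7×10⁻⁴ mol/L
[OH⁻] = (6.1×10⁻²)(390)/770 = 3.1×10⁻² mol/L
Q = [Ca²⁺][OH⁻]^2 = 4.5×10⁻⁷
Q < Ksp (4.5×10⁻⁷ vs 2.5×10⁻⁶); the solution remains unsaturated and no precipitate forms.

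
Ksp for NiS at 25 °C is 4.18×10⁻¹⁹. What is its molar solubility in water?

NiS(s) ⇌ Ni²⁺(aq) + S²⁻(aq)
If s mol/L of NiS dissolves, [Ni²⁺] = s and [S²⁻] = s.
Ksp = [Ni²⁺][S²⁻] = s · s = s^2
s^2 = 4.18×10⁻¹⁹
s = (4.18×10⁻¹⁹)^(1/2) = 6.47×10⁻¹⁰ mol/L

6.47×10⁻¹⁰ M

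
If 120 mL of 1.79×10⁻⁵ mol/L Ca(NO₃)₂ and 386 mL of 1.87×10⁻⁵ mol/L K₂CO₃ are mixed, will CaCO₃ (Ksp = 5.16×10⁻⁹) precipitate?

The combined volume is 506 mL.
[Ca²⁺] = (1.79×10⁻⁵)(120)/506 = 4.25×10⁻⁶ mol/L
[CO₃²⁻] = (1.87×10⁻⁵)(386)/506 = 1.43×10⁻⁵ mol/L
Q = [Ca²⁺][CO₃²⁻] = 6.06×10⁻¹¹
Q < Ksp (6.06×10⁻¹¹ vs 5.16×10⁻⁹); the solution remains unsaturated and no precipitate forms.

No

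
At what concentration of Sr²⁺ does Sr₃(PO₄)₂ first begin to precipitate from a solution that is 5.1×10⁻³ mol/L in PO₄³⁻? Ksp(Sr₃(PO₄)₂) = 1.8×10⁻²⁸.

1.9×10⁻⁸ M

Precipitation begins when Q = Ksp.
Sr₃(PO₄)₂(s) ⇌ 3 Sr²⁺(aq) + 2 PO₄³⁻(aq)
Ksp = [Sr²⁺]^3[PO₄³⁻]^2 = [Sr²⁺]^3(5.1×10⁻³)^2
[Sr²⁺]^3 = 1.8×10⁻²⁸ / (5.1×10⁻³)^2 = 6.9×10⁻²⁴
[Sr²⁺] = 1.9×10⁻⁸ mol/L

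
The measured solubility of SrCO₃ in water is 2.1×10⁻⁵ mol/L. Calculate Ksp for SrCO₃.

SrCO₃(s) ⇌ Sr²⁺(aq) + CO₃²⁻(aq)
For each mole of SrCO₃ that dissolves per liter, [Sr²⁺] = s and [CO₃²⁻] = s; let s denote this solubility.
Ksp = [Sr²⁺][CO₃²⁻] = s · s = s^2
Ksp = (2.1×10⁻⁵)^2 = 4.4×10⁻¹⁰

Ksp = 4.4×10⁻¹⁰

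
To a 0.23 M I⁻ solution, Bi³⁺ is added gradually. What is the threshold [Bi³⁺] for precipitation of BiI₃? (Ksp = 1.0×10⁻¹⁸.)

8.2×10⁻¹⁷ M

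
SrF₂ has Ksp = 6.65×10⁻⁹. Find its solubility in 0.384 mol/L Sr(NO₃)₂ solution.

6.58×10⁻⁵ M

SrF₂(s) ⇌ Sr²⁺(aq) + 2 F⁻(aq)
Sr²⁺ is already present at 0.384 mol/L. If s mol/L of SrF₂ dissolves, [F⁻] = 2s while [Sr²⁺] ≈ 0.384 mol/L.
Ksp = [Sr²⁺][F⁻]^2 = (0.384)(2s)^2
(2s)^2 = 6.65×10⁻⁹ / (0.384) = 1.73×10⁻⁸
s = 6.58×10⁻⁵ mol/L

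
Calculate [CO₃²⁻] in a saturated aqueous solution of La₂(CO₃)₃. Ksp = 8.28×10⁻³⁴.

2.84×10⁻⁷ M

La₂(CO₃)₃(s) ⇌ 2 La³⁺(aq) + 3 CO₃²⁻(aq)
Call the molar solubility s, so that [La³⁺] = 2s and [CO₃²⁻] = 3s.
Ksp = [La³⁺]^2[CO₃²⁻]^3 = (2s)^2 · (3s)^3 = 108s^5 = 8.28×10⁻³⁴
s = 9.48×10⁻⁸ M
[CO₃²⁻] = 3s = 2.84×10⁻⁷ M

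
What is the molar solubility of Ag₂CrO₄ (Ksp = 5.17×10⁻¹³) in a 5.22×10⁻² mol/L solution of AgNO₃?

Ag₂CrO₄(s) ⇌ 2 Ag⁺(aq) + CrO₄²⁻(aq)
Ag⁺ is already present at 5.22×10⁻² mol/L. If s mol/L of Ag₂CrO₄ dissolves, [CrO₄²⁻] = s while [Ag⁺] ≈ 5.22×10⁻² mol/L.
Ksp = [Ag⁺]^2[CrO₄²⁻] = (5.22×10⁻²)^2s
s = 5.17×10⁻¹³ / (5.22×10⁻²)^2 = 1.90×10⁻¹⁰
s = 1.90×10⁻¹⁰ mol/L

1.90×10⁻¹⁰ M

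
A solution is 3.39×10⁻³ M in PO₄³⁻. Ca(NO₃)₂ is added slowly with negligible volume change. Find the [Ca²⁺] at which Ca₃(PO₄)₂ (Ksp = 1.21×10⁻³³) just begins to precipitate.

The threshold for precipitation is Q = Ksp.
Ca₃(PO₄)₂(s) ⇌ 3 Ca²⁺(aq) + 2 PO₄³⁻(aq)
Ksp = [Ca²⁺]^3[PO₄³⁻]^2 = [Ca²⁺]^3(3.39×10⁻³)^2
[Ca²⁺]^3 = 1.21×10⁻³³ / (3.39×10⁻³)^2 = 1.05×10⁻²⁸
[Ca²⁺] = 4.72×10⁻¹⁰ M

4.72×10⁻¹⁰ M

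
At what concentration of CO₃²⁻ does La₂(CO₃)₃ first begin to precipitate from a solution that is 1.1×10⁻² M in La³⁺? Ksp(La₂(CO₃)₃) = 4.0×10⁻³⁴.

1.5×10⁻¹⁰ M

A salt starts to precipitate once the ion product Q reaches its Ksp.
La₂(CO₃)₃(s) ⇌ 2 La³⁺(aq) + 3 CO₃²⁻(aq)
Ksp = [La³⁺]^2[CO₃²⁻]^3 = [CO₃²⁻]^3(1.1×10⁻²)^2
[CO₃²⁻]^3 = 4.0×10⁻³⁴ / (1.1×10⁻²)^2 = 3.3×10⁻³⁰
[CO₃²⁻] = 1.5×10⁻¹⁰ M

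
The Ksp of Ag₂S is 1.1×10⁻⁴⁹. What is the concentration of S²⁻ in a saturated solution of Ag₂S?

3.0×10⁻¹⁷ M

Ag₂S(s) ⇌ 2 Ag⁺(aq) + S²⁻(aq)
With molar solubility s: [Ag⁺] = 2s, [S²⁻] = s.
Ksp = [Ag⁺]^2[S²⁻] = (2s)^2 · s = 4s^3 = 1.1×10⁻⁴⁹
s = 3.0×10⁻¹⁷ mol L⁻¹
[S²⁻] = s = 3.0×10⁻¹⁷ mol L⁻¹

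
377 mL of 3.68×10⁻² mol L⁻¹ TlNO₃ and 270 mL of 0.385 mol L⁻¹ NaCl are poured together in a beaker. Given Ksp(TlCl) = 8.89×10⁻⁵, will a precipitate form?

Yes

Total volume after mixing = 377 + 270 = 647 mL.
[Tl⁺] = (3.68×10⁻²)(377)/647 = 2.14×10⁻² mol L⁻¹
[Cl⁻] = (0.385)(270)/647 = 0.161 mol L⁻¹
Q = [Tl⁺][Cl⁻] = 3.45×10⁻³
Since Q (3.45×10⁻³) exceeds Ksp (8.89×10⁻⁵), TlCl will precipitate.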